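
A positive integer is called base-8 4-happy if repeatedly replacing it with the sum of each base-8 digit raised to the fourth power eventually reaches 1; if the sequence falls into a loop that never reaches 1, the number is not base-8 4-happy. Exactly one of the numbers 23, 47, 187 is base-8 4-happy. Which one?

23

23: 23 → 2417 → 2178 → 288 → 512 → 1  — reaches 1 (base-8 4-happy)
47: 47 → 3026 → 3058 → 4338 → 1394 → 1953 → 1634 → 354 → 897 → 1298 → 304 → 1552 → 97 → 258 → 272 → 272  — repeats 272 (not base-8 4-happy)
187: 187 → 2498 → 2673 → 1923 → 1458 → 2624 → 626 → 1314 → 544 → 257 → 257  — repeats 257 (not base-8 4-happy)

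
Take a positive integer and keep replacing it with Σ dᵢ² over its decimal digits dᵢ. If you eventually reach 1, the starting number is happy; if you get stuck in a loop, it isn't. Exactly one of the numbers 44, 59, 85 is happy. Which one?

44: 44 → 32 → 13 → 10 → 1  — reaches 1 (happy)
59: 59 → 106 → 37 → 58 → 89 → 145 → 42 → 20 → 4 → 16 → 37  — repeats 37 (not happy)
85: 85 → 89 → 145 → 42 → 20 → 4 → 16 → 37 → 58 → 89  — repeats 89 (not happy)

44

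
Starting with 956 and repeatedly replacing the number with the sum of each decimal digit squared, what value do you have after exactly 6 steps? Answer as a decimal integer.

85

956 → 9² + 5² + 6² = 81 + 25 + 36 = 142
142 → 1² + 4² + 2² = 1 + 16 + 4 = 21
21 → 2² + 1² = 4 + 1 = 5
5 → 5² = 25
25 → 2² + 5² = 4 + 25 = 29
29 → 2² + 9² = 4 + 81 = 85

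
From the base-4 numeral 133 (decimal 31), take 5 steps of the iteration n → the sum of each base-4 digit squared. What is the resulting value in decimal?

1

31 = (1,3,3)_4 → 1² + 3² + 3² = 1 + 9 + 9 = 19
19 = (1,0,3)_4 → 1² + 0² + 3² = 1 + 0 + 9 = 10
10 = (2,2)_4 → 2² + 2² = 4 + 4 = 8
8 = (2,0)_4 → 2² + 0² = 4 + 0 = 4
4 = (1,0)_4 → 1² + 0² = 1 + 0 = 1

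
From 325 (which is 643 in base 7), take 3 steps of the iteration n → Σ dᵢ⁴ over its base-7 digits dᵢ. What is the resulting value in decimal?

609

325 = (6,4,3)_7 → 6⁴ + 4⁴ + 3⁴ = 1296 + 256 + 81 = 1633
1633 = (4,5,2,2)_7 → 4⁴ + 5⁴ + 2⁴ + 2⁴ = 256 + 625 + 16 + 16 = 913
913 = (2,4,4,3)_7 → 2⁴ + 4⁴ + 4⁴ + 3⁴ = 16 + 256 + 256 + 81 = 609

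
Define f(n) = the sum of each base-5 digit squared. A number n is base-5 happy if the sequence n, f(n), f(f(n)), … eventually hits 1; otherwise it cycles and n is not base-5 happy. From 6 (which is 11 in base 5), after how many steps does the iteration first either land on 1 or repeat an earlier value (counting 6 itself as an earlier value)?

6 = (1,1)_5 → 2
2 = (2)_5 → 4
4 = (4)_5 → 16
16 = (3,1)_5 → 10
10 = (2,0)_5 → 4  — 4 repeats.
That took 5 steps.

5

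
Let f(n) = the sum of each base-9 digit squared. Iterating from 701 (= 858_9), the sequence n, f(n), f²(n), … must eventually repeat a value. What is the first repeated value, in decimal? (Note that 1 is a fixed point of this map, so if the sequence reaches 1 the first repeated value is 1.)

65

701 = (8,5,8)_9 → 153
153 = (1,8,0)_9 → 65
65 = (7,2)_9 → 53
53 = (5,8)_9 → 89
89 = (1,0,8)_9 → 65  — 65 already appeared earlier.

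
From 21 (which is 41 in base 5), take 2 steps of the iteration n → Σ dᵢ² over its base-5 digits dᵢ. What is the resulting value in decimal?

13

21 = (4,1)_5 → 4² + 1² = 16 + 1 = 17
17 = (3,2)_5 → 3² + 2² = 9 + 4 = 13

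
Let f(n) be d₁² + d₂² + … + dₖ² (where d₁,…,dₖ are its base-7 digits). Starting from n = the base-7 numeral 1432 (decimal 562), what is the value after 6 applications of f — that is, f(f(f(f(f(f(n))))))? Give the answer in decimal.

4

562 = (1,4,3,2)_7 → 1² + 4² + 3² + 2² = 30
30 = (4,2)_7 → 4² + 2² = 20
20 = (2,6)_7 → 2² + 6² = 40
40 = (5,5)_7 → 5² + 5² = 50
50 = (1,0,1)_7 → 1² + 0² + 1² = 2
2 = (2)_7 → 2² = 4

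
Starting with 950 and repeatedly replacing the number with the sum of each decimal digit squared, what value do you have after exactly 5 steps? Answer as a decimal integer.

145

950 → 9² + 5² + 0² = 106
106 → 1² + 0² + 6² = 37
37 → 3² + 7² = 58
58 → 5² + 8² = 89
89 → 8² + 9² = 145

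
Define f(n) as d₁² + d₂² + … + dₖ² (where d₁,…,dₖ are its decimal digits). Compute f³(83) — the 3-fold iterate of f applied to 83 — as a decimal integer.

89

83 → 8² + 3² = 64 + 9 = 73
73 → 7² + 3² = 49 + 9 = 58
58 → 5² + 8² = 25 + 64 = 89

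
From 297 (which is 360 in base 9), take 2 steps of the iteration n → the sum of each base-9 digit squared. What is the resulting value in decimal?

297 = (3,6,0)_9 → 3² + 6² + 0² = 9 + 36 + 0 = 45
45 = (5,0)_9 → 5² + 0² = 25 + 0 = 25

25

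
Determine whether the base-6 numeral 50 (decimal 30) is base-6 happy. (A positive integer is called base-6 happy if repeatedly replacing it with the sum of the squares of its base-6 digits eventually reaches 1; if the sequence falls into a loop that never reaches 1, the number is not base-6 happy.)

30 = (5,0)_6 → 5² + 0² = 25
25 = (4,1)_6 → 4² + 1² = 17
17 = (2,5)_6 → 2² + 5² = 29
29 = (4,5)_6 → 4² + 5² = 41
41 = (1,0,5)_6 → 1² + 0² + 5² = 26
26 = (4,2)_6 → 4² + 2² = 20
20 = (3,2)_6 → 3² + 2² = 13
13 = (2,1)_6 → 2² + 1² = 5
5 = (5)_6 → 5² = 25  — 25 already seen; the sequence cycles without reaching 1.

not base-6 happy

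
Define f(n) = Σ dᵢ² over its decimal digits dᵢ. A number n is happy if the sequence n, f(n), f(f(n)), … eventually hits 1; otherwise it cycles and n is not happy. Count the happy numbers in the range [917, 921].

917: 917 → 131 → 11 → 2 → 4 → 16 → 37 → 58 → 89 → 145 → 42 → 20 → 4  — not happy
918: 918 → 146 → 53 → 34 → 25 → 29 → 85 → 89 → 145 → 42 → 20 → 4 → 16 → 37 → 58 → 89  — not happy
919: 919 → 163 → 46 → 52 → 29 → 85 → 89 → 145 → 42 → 20 → 4 → 16 → 37 → 58 → 89  — not happy
920: 920 → 85 → 89 → 145 → 42 → 20 → 4 → 16 → 37 → 58 → 89  — not happy
921: 921 → 86 → 100 → 1  — happy
happy: 921

1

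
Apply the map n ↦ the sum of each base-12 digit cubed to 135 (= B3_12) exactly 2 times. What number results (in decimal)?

135 = (11,3)_12 → 11³ + 3³ = 1358
1358 = (9,5,2)_12 → 9³ + 5³ + 2³ = 862

862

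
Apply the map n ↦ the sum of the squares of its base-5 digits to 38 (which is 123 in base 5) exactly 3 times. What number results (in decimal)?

16

38 = (1,2,3)_5 → 14
14 = (2,4)_5 → 20
20 = (4,0)_5 → 16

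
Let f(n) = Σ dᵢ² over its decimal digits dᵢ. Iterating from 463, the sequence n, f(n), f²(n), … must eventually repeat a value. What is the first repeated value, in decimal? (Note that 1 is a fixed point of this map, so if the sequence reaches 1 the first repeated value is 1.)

463 → 61
61 → 37
37 → 58
58 → 89
89 → 145
145 → 42
42 → 20
20 → 4
4 → 16
16 → 37  — 37 already appeared earlier.

37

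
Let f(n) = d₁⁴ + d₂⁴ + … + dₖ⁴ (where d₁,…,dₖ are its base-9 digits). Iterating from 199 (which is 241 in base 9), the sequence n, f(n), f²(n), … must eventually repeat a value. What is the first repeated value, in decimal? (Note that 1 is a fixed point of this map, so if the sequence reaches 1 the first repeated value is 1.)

199 = (2,4,1)_9 → 2⁴ + 4⁴ + 1⁴ = 16 + 256 + 1 = 273
273 = (3,3,3)_9 → 3⁴ + 3⁴ + 3⁴ = 81 + 81 + 81 = 243
243 = (3,0,0)_9 → 3⁴ + 0⁴ + 0⁴ = 81 + 0 + 0 = 81
81 = (1,0,0)_9 → 1⁴ + 0⁴ + 0⁴ = 1 + 0 + 0 = 1  — reached the fixed point 1.
1 → 1, so 1 is the first repeated value.

1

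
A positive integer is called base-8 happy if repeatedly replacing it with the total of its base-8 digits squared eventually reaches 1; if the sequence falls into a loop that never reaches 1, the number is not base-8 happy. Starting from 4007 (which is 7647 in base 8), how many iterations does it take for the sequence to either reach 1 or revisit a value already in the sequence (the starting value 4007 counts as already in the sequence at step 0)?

4007 = (7,6,4,7)_8 → 150
150 = (2,2,6)_8 → 44
44 = (5,4)_8 → 41
41 = (5,1)_8 → 26
26 = (3,2)_8 → 13
13 = (1,5)_8 → 26  — 26 repeats.
That took 6 steps.

6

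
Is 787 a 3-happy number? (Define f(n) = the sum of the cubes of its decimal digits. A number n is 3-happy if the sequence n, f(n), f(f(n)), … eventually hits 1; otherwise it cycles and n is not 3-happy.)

787 → 7³ + 8³ + 7³ = 1198
1198 → 1³ + 1³ + 9³ + 8³ = 1243
1243 → 1³ + 2³ + 4³ + 3³ = 100
100 → 1³ + 0³ + 0³ = 1  — reached 1.

3-happy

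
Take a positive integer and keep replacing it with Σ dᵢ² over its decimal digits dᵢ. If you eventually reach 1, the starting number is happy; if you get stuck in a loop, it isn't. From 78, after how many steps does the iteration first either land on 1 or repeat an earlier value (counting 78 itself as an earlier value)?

12

78 → 113
113 → 11
11 → 2
2 → 4
4 → 16
16 → 37
37 → 58
58 → 89
89 → 145
145 → 42
42 → 20
20 → 4  — 4 repeats.
That took 12 steps.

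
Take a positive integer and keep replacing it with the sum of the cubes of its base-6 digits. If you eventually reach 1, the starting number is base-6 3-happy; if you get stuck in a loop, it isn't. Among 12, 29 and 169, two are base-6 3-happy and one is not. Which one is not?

12: 12 → 8 → 9 → 28 → 128 → 62 → 73 → 9  — repeats 9 (not base-6 3-happy)
29: 29 → 189 → 153 → 92 → 43 → 3 → 27 → 91 → 36 → 1  — reaches 1 (base-6 3-happy)
169: 169 → 129 → 81 → 36 → 1  — reaches 1 (base-6 3-happy)

12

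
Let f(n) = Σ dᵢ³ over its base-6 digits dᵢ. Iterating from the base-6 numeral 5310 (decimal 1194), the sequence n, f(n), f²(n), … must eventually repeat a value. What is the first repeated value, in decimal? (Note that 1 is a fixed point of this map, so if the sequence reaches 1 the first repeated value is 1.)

1194 = (5,3,1,0)_6 → 5³ + 3³ + 1³ + 0³ = 153
153 = (4,1,3)_6 → 4³ + 1³ + 3³ = 92
92 = (2,3,2)_6 → 2³ + 3³ + 2³ = 43
43 = (1,1,1)_6 → 1³ + 1³ + 1³ = 3
3 = (3)_6 → 3³ = 27
27 = (4,3)_6 → 4³ + 3³ = 91
91 = (2,3,1)_6 → 2³ + 3³ + 1³ = 36
36 = (1,0,0)_6 → 1³ + 0³ + 0³ = 1  — reached the fixed point 1.
1 → 1, so 1 is the first repeated value.

1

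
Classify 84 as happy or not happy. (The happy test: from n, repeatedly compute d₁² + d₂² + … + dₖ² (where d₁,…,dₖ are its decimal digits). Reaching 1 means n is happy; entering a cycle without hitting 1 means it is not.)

not happy

84 → 80
80 → 64
64 → 52
52 → 29
29 → 85
85 → 89
89 → 145
145 → 42
42 → 20
20 → 4
4 → 16
16 → 37
37 → 58
58 → 89  — 89 already seen; the sequence cycles without reaching 1.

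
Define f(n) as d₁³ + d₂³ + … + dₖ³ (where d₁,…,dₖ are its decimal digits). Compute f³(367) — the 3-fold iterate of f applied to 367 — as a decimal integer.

367 → 3³ + 6³ + 7³ = 586
586 → 5³ + 8³ + 6³ = 853
853 → 8³ + 5³ + 3³ = 664

664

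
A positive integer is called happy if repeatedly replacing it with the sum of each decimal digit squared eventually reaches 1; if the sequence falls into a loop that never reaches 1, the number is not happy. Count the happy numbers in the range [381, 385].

1

381: 381 → 74 → 65 → 61 → 37 → 58 → 89 → 145 → 42 → 20 → 4 → 16 → 37  — not happy
382: 382 → 77 → 98 → 145 → 42 → 20 → 4 → 16 → 37 → 58 → 89 → 145  — not happy
383: 383 → 82 → 68 → 100 → 1  — happy
384: 384 → 89 → 145 → 42 → 20 → 4 → 16 → 37 → 58 → 89  — not happy
385: 385 → 98 → 145 → 42 → 20 → 4 → 16 → 37 → 58 → 89 → 145  — not happy
happy: 383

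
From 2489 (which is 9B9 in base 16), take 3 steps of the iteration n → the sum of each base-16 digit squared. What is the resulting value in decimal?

170

2489 = (9,11,9)_16 → 9² + 11² + 9² = 81 + 121 + 81 = 283
283 = (1,1,11)_16 → 1² + 1² + 11² = 1 + 1 + 121 = 123
123 = (7,11)_16 → 7² + 11² = 49 + 121 = 170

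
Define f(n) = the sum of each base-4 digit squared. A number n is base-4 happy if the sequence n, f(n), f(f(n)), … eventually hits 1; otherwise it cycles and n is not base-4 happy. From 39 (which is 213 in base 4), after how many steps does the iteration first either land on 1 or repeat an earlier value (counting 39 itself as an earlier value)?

6

39 = (2,1,3)_4 → 2² + 1² + 3² = 14
14 = (3,2)_4 → 3² + 2² = 13
13 = (3,1)_4 → 3² + 1² = 10
10 = (2,2)_4 → 2² + 2² = 8
8 = (2,0)_4 → 2² + 0² = 4
4 = (1,0)_4 → 1² + 0² = 1  — reached 1.
That took 6 steps.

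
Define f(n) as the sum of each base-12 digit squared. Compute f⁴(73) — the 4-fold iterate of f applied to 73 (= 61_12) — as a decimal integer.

80

73 = (6,1)_12 → 6² + 1² = 37
37 = (3,1)_12 → 3² + 1² = 10
10 = (10)_12 → 10² = 100
100 = (8,4)_12 → 8² + 4² = 80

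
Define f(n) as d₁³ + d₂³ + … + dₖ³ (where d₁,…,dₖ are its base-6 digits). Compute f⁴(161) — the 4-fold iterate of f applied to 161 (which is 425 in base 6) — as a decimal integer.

27

161 = (4,2,5)_6 → 4³ + 2³ + 5³ = 64 + 8 + 125 = 197
197 = (5,2,5)_6 → 5³ + 2³ + 5³ = 125 + 8 + 125 = 258
258 = (1,1,1,0)_6 → 1³ + 1³ + 1³ + 0³ = 1 + 1 + 1 + 0 = 3
3 = (3)_6 → 3³ = 27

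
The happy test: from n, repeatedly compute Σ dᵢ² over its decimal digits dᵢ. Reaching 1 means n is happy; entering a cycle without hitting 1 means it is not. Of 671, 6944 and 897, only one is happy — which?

671: 671 → 86 → 100 → 1  — reaches 1 (happy)
6944: 6944 → 149 → 98 → 145 → 42 → 20 → 4 → 16 → 37 → 58 → 89 → 145  — repeats 145 (not happy)
897: 897 → 194 → 98 → 145 → 42 → 20 → 4 → 16 → 37 → 58 → 89 → 145  — repeats 145 (not happy)

671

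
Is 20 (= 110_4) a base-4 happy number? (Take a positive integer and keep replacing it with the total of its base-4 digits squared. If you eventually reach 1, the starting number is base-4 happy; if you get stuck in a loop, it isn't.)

base-4 happy

20 = (1,1,0)_4 → 1² + 1² + 0² = 1 + 1 + 0 = 2
2 = (2)_4 → 2² = 4
4 = (1,0)_4 → 1² + 0² = 1 + 0 = 1  — reached 1.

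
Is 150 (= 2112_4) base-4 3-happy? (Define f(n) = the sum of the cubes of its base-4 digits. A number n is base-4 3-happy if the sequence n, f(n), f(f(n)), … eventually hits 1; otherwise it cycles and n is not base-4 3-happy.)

150 = (2,1,1,2)_4 → 2³ + 1³ + 1³ + 2³ = 18
18 = (1,0,2)_4 → 1³ + 0³ + 2³ = 9
9 = (2,1)_4 → 2³ + 1³ = 9  — 9 already seen; the sequence cycles without reaching 1.

not base-4 3-happy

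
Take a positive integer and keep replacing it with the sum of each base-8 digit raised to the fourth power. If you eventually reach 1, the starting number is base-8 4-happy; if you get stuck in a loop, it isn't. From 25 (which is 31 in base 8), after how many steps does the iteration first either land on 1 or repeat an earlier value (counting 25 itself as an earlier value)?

4

25 = (3,1)_8 → 3⁴ + 1⁴ = 82
82 = (1,2,2)_8 → 1⁴ + 2⁴ + 2⁴ = 33
33 = (4,1)_8 → 4⁴ + 1⁴ = 257
257 = (4,0,1)_8 → 4⁴ + 0⁴ + 1⁴ = 257  — 257 repeats.
That took 4 steps.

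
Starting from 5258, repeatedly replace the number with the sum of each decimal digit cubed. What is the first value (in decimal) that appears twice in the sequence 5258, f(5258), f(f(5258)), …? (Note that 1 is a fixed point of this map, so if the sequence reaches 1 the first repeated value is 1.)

407

5258 → 770
770 → 686
686 → 944
944 → 857
857 → 980
980 → 1241
1241 → 74
74 → 407
407 → 407  — 407 already appeared earlier.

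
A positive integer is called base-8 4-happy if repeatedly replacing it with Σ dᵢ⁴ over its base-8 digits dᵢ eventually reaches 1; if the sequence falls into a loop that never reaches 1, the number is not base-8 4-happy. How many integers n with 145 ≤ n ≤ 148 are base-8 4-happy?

145: 145 → 33 → 257 → 257  — not base-8 4-happy
146: 146 → 48 → 1296 → 288 → 512 → 1  — base-8 4-happy
147: 147 → 113 → 1298 → 304 → 1552 → 97 → 258 → 272 → 272  — not base-8 4-happy
148: 148 → 288 → 512 → 1  — base-8 4-happy
base-8 4-happy: 146, 148

2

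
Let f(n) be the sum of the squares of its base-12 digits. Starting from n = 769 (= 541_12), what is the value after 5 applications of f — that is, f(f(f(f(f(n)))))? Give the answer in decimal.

769 = (5,4,1)_12 → 5² + 4² + 1² = 25 + 16 + 1 = 42
42 = (3,6)_12 → 3² + 6² = 9 + 36 = 45
45 = (3,9)_12 → 3² + 9² = 9 + 81 = 90
90 = (7,6)_12 → 7² + 6² = 49 + 36 = 85
85 = (7,1)_12 → 7² + 1² = 49 + 1 = 50

50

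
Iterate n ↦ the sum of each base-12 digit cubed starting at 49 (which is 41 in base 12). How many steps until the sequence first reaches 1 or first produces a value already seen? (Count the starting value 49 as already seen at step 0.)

49 = (4,1)_12 → 4³ + 1³ = 64 + 1 = 65
65 = (5,5)_12 → 5³ + 5³ = 125 + 125 = 250
250 = (1,8,10)_12 → 1³ + 8³ + 10³ = 1 + 512 + 1000 = 1513
1513 = (10,6,1)_12 → 10³ + 6³ + 1³ = 1000 + 216 + 1 = 1217
1217 = (8,5,5)_12 → 8³ + 5³ + 5³ = 512 + 125 + 125 = 762
762 = (5,3,6)_12 → 5³ + 3³ + 6³ = 125 + 27 + 216 = 368
368 = (2,6,8)_12 → 2³ + 6³ + 8³ = 8 + 216 + 512 = 736
736 = (5,1,4)_12 → 5³ + 1³ + 4³ = 125 + 1 + 64 = 190
190 = (1,3,10)_12 → 1³ + 3³ + 10³ = 1 + 27 + 1000 = 1028
1028 = (7,1,8)_12 → 7³ + 1³ + 8³ = 343 + 1 + 512 = 856
856 = (5,11,4)_12 → 5³ + 11³ + 4³ = 125 + 1331 + 64 = 1520
1520 = (10,6,8)_12 → 10³ + 6³ + 8³ = 1000 + 216 + 512 = 1728
1728 = (1,0,0,0)_12 → 1³ + 0³ + 0³ + 0³ = 1 + 0 + 0 + 0 = 1  — reached 1.
That took 13 steps.

13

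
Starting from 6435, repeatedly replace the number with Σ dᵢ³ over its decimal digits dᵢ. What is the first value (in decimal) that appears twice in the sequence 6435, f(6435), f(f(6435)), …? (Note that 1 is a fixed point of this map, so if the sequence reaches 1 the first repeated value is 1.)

153

6435 → 6³ + 4³ + 3³ + 5³ = 216 + 64 + 27 + 125 = 432
432 → 4³ + 3³ + 2³ = 64 + 27 + 8 = 99
99 → 9³ + 9³ = 729 + 729 = 1458
1458 → 1³ + 4³ + 5³ + 8³ = 1 + 64 + 125 + 512 = 702
702 → 7³ + 0³ + 2³ = 343 + 0 + 8 = 351
351 → 3³ + 5³ + 1³ = 27 + 125 + 1 = 153
153 → 1³ + 5³ + 3³ = 1 + 125 + 27 = 153  — 153 already appeared earlier.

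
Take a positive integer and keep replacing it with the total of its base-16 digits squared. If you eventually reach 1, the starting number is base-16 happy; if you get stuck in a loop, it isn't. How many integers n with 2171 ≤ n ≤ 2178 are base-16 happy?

3

2171: 2171 → 234 → 296 → 69 → 41 → 85 → 50 → 13 → 169 → 181 → 146 → 85  (repeats 85)
2172: 2172 → 257 → 2 → 4 → 16 → 1  (reaches 1)
2173: 2173 → 282 → 102 → 72 → 80 → 25 → 82 → 29 → 170 → 200 → 208 → 169 → 181 → 146 → 85 → 50 → 13 → 169  (repeats 169)
2174: 2174 → 309 → 35 → 13 → 169 → 181 → 146 → 85 → 50 → 13  (repeats 13)
2175: 2175 → 338 → 30 → 197 → 169 → 181 → 146 → 85 → 50 → 13 → 169  (repeats 169)
2176: 2176 → 128 → 64 → 16 → 1  (reaches 1)
2177: 2177 → 129 → 65 → 17 → 2 → 4 → 16 → 1  (reaches 1)
2178: 2178 → 132 → 80 → 25 → 82 → 29 → 170 → 200 → 208 → 169 → 181 → 146 → 85 → 50 → 13 → 169  (repeats 169)
base-16 happy: 2172, 2176, 2177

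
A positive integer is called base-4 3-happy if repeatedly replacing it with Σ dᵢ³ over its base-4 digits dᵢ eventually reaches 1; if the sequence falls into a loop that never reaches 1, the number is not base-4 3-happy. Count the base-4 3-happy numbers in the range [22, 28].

2

22: 22 → 10 → 16 → 1  — base-4 3-happy
23: 23 → 29 → 29  — not base-4 3-happy
24: 24 → 9 → 9  — not base-4 3-happy
25: 25 → 10 → 16 → 1  — base-4 3-happy
26: 26 → 17 → 2 → 8 → 8  — not base-4 3-happy
27: 27 → 36 → 9 → 9  — not base-4 3-happy
28: 28 → 28  — not base-4 3-happy
base-4 3-happy: 22, 25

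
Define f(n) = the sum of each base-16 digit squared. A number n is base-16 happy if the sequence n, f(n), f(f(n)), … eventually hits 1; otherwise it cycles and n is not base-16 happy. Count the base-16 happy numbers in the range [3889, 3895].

3889: 3889 → 235 → 317 → 179 → 130 → 68 → 32 → 4 → 16 → 1  (reaches 1)
3890: 3890 → 238 → 392 → 129 → 65 → 17 → 2 → 4 → 16 → 1  (reaches 1)
3891: 3891 → 243 → 234 → 296 → 69 → 41 → 85 → 50 → 13 → 169 → 181 → 146 → 85  (repeats 85)
3892: 3892 → 250 → 325 → 42 → 104 → 100 → 52 → 25 → 82 → 29 → 170 → 200 → 208 → 169 → 181 → 146 → 85 → 50 → 13 → 169  (repeats 169)
3893: 3893 → 259 → 10 → 100 → 52 → 25 → 82 → 29 → 170 → 200 → 208 → 169 → 181 → 146 → 85 → 50 → 13 → 169  (repeats 169)
3894: 3894 → 270 → 197 → 169 → 181 → 146 → 85 → 50 → 13 → 169  (repeats 169)
3895: 3895 → 283 → 123 → 170 → 200 → 208 → 169 → 181 → 146 → 85 → 50 → 13 → 169  (repeats 169)
base-16 happy: 3889, 3890

2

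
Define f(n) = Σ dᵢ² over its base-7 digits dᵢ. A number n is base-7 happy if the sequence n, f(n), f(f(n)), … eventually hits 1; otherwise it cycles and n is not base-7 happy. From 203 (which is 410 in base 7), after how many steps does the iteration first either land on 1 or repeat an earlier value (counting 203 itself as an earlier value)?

5

203 = (4,1,0)_7 → 4² + 1² + 0² = 16 + 1 + 0 = 17
17 = (2,3)_7 → 2² + 3² = 4 + 9 = 13
13 = (1,6)_7 → 1² + 6² = 1 + 36 = 37
37 = (5,2)_7 → 5² + 2² = 25 + 4 = 29
29 = (4,1)_7 → 4² + 1² = 16 + 1 = 17  — 17 repeats.
That took 5 steps.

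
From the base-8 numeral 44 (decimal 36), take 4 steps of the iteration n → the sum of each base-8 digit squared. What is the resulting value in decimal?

36 = (4,4)_8 → 32
32 = (4,0)_8 → 16
16 = (2,0)_8 → 4
4 = (4)_8 → 16

16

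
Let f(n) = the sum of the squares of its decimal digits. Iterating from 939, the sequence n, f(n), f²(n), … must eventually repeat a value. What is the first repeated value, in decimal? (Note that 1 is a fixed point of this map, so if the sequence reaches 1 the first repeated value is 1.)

939 → 9² + 3² + 9² = 81 + 9 + 81 = 171
171 → 1² + 7² + 1² = 1 + 49 + 1 = 51
51 → 5² + 1² = 25 + 1 = 26
26 → 2² + 6² = 4 + 36 = 40
40 → 4² + 0² = 16 + 0 = 16
16 → 1² + 6² = 1 + 36 = 37
37 → 3² + 7² = 9 + 49 = 58
58 → 5² + 8² = 25 + 64 = 89
89 → 8² + 9² = 64 + 81 = 145
145 → 1² + 4² + 5² = 1 + 16 + 25 = 42
42 → 4² + 2² = 16 + 4 = 20
20 → 2² + 0² = 4 + 0 = 4
4 → 4² = 16  — 16 already appeared earlier.

16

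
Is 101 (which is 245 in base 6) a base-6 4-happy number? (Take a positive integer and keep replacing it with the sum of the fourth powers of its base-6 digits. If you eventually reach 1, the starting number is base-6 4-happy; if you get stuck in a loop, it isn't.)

101 = (2,4,5)_6 → 2⁴ + 4⁴ + 5⁴ = 16 + 256 + 625 = 897
897 = (4,0,5,3)_6 → 4⁴ + 0⁴ + 5⁴ + 3⁴ = 256 + 0 + 625 + 81 = 962
962 = (4,2,4,2)_6 → 4⁴ + 2⁴ + 4⁴ + 2⁴ = 256 + 16 + 256 + 16 = 544
544 = (2,3,0,4)_6 → 2⁴ + 3⁴ + 0⁴ + 4⁴ = 16 + 81 + 0 + 256 = 353
353 = (1,3,4,5)_6 → 1⁴ + 3⁴ + 4⁴ + 5⁴ = 1 + 81 + 256 + 625 = 963
963 = (4,2,4,3)_6 → 4⁴ + 2⁴ + 4⁴ + 3⁴ = 256 + 16 + 256 + 81 = 609
609 = (2,4,5,3)_6 → 2⁴ + 4⁴ + 5⁴ + 3⁴ = 16 + 256 + 625 + 81 = 978
978 = (4,3,1,0)_6 → 4⁴ + 3⁴ + 1⁴ + 0⁴ = 256 + 81 + 1 + 0 = 338
338 = (1,3,2,2)_6 → 1⁴ + 3⁴ + 2⁴ + 2⁴ = 1 + 81 + 16 + 16 = 114
114 = (3,1,0)_6 → 3⁴ + 1⁴ + 0⁴ = 81 + 1 + 0 = 82
82 = (2,1,4)_6 → 2⁴ + 1⁴ + 4⁴ = 16 + 1 + 256 = 273
273 = (1,1,3,3)_6 → 1⁴ + 1⁴ + 3⁴ + 3⁴ = 1 + 1 + 81 + 81 = 164
164 = (4,3,2)_6 → 4⁴ + 3⁴ + 2⁴ = 256 + 81 + 16 = 353  — 353 already seen; the sequence cycles without reaching 1.

not base-6 4-happy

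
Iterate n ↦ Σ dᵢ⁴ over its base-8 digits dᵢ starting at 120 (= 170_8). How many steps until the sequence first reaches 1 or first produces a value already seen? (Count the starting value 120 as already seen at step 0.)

5

120 = (1,7,0)_8 → 1⁴ + 7⁴ + 0⁴ = 2402
2402 = (4,5,4,2)_8 → 4⁴ + 5⁴ + 4⁴ + 2⁴ = 1153
1153 = (2,2,0,1)_8 → 2⁴ + 2⁴ + 0⁴ + 1⁴ = 33
33 = (4,1)_8 → 4⁴ + 1⁴ = 257
257 = (4,0,1)_8 → 4⁴ + 0⁴ + 1⁴ = 257  — 257 repeats.
That took 5 steps.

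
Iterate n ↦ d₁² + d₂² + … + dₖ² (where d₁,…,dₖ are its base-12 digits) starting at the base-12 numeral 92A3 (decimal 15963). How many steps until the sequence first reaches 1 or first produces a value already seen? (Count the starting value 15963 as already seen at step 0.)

9

15963 = (9,2,10,3)_12 → 9² + 2² + 10² + 3² = 194
194 = (1,4,2)_12 → 1² + 4² + 2² = 21
21 = (1,9)_12 → 1² + 9² = 82
82 = (6,10)_12 → 6² + 10² = 136
136 = (11,4)_12 → 11² + 4² = 137
137 = (11,5)_12 → 11² + 5² = 146
146 = (1,0,2)_12 → 1² + 0² + 2² = 5
5 = (5)_12 → 5² = 25
25 = (2,1)_12 → 2² + 1² = 5  — 5 repeats.
That took 9 steps.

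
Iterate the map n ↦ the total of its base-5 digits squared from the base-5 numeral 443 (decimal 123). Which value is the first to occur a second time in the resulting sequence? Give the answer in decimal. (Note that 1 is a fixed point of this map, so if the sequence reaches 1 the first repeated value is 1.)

1

123 = (4,4,3)_5 → 4² + 4² + 3² = 16 + 16 + 9 = 41
41 = (1,3,1)_5 → 1² + 3² + 1² = 1 + 9 + 1 = 11
11 = (2,1)_5 → 2² + 1² = 4 + 1 = 5
5 = (1,0)_5 → 1² + 0² = 1 + 0 = 1  — reached the fixed point 1.
1 → 1, so 1 is the first repeated value.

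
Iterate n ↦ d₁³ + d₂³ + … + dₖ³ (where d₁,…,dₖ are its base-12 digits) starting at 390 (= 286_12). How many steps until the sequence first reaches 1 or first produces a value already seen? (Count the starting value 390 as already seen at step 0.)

7

390 = (2,8,6)_12 → 2³ + 8³ + 6³ = 736
736 = (5,1,4)_12 → 5³ + 1³ + 4³ = 190
190 = (1,3,10)_12 → 1³ + 3³ + 10³ = 1028
1028 = (7,1,8)_12 → 7³ + 1³ + 8³ = 856
856 = (5,11,4)_12 → 5³ + 11³ + 4³ = 1520
1520 = (10,6,8)_12 → 10³ + 6³ + 8³ = 1728
1728 = (1,0,0,0)_12 → 1³ + 0³ + 0³ + 0³ = 1  — reached 1.
That took 7 steps.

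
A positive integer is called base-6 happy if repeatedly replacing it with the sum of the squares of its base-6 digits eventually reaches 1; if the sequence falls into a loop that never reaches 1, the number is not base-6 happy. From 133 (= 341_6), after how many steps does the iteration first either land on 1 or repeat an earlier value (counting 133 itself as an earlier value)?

133 = (3,4,1)_6 → 26
26 = (4,2)_6 → 20
20 = (3,2)_6 → 13
13 = (2,1)_6 → 5
5 = (5)_6 → 25
25 = (4,1)_6 → 17
17 = (2,5)_6 → 29
29 = (4,5)_6 → 41
41 = (1,0,5)_6 → 26  — 26 repeats.
That took 9 steps.

9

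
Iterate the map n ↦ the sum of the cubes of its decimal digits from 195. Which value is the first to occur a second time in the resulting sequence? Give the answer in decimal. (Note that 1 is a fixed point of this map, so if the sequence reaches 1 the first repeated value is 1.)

153

195 → 1³ + 9³ + 5³ = 855
855 → 8³ + 5³ + 5³ = 762
762 → 7³ + 6³ + 2³ = 567
567 → 5³ + 6³ + 7³ = 684
684 → 6³ + 8³ + 4³ = 792
792 → 7³ + 9³ + 2³ = 1080
1080 → 1³ + 0³ + 8³ + 0³ = 513
513 → 5³ + 1³ + 3³ = 153
153 → 1³ + 5³ + 3³ = 153  — 153 already appeared earlier.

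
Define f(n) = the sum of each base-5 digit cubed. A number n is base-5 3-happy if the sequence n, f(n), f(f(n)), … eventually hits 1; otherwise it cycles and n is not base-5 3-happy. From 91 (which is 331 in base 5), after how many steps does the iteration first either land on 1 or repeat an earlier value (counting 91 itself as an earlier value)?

91 = (3,3,1)_5 → 3³ + 3³ + 1³ = 27 + 27 + 1 = 55
55 = (2,1,0)_5 → 2³ + 1³ + 0³ = 8 + 1 + 0 = 9
9 = (1,4)_5 → 1³ + 4³ = 1 + 64 = 65
65 = (2,3,0)_5 → 2³ + 3³ + 0³ = 8 + 27 + 0 = 35
35 = (1,2,0)_5 → 1³ + 2³ + 0³ = 1 + 8 + 0 = 9  — 9 repeats.
That took 5 steps.

5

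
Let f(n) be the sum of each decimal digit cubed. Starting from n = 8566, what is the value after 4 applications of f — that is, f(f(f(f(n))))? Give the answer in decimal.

8566 → 8³ + 5³ + 6³ + 6³ = 512 + 125 + 216 + 216 = 1069
1069 → 1³ + 0³ + 6³ + 9³ = 1 + 0 + 216 + 729 = 946
946 → 9³ + 4³ + 6³ = 729 + 64 + 216 = 1009
1009 → 1³ + 0³ + 0³ + 9³ = 1 + 0 + 0 + 729 = 730

730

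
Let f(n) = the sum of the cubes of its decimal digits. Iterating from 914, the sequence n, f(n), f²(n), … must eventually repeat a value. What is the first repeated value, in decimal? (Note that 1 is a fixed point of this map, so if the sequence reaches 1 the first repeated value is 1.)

914 → 9³ + 1³ + 4³ = 729 + 1 + 64 = 794
794 → 7³ + 9³ + 4³ = 343 + 729 + 64 = 1136
1136 → 1³ + 1³ + 3³ + 6³ = 1 + 1 + 27 + 216 = 245
245 → 2³ + 4³ + 5³ = 8 + 64 + 125 = 197
197 → 1³ + 9³ + 7³ = 1 + 729 + 343 = 1073
1073 → 1³ + 0³ + 7³ + 3³ = 1 + 0 + 343 + 27 = 371
371 → 3³ + 7³ + 1³ = 27 + 343 + 1 = 371  — 371 already appeared earlier.

371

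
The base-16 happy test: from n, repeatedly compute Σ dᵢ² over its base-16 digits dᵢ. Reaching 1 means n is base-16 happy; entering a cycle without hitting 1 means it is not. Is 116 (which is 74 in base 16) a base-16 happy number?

base-16 happy

116 = (7,4)_16 → 65
65 = (4,1)_16 → 17
17 = (1,1)_16 → 2
2 = (2)_16 → 4
4 = (4)_16 → 16
16 = (1,0)_16 → 1  — reached 1.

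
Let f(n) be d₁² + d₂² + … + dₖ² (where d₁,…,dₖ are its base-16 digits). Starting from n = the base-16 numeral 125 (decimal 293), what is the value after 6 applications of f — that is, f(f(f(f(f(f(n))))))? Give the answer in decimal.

293 = (1,2,5)_16 → 1² + 2² + 5² = 1 + 4 + 25 = 30
30 = (1,14)_16 → 1² + 14² = 1 + 196 = 197
197 = (12,5)_16 → 12² + 5² = 144 + 25 = 169
169 = (10,9)_16 → 10² + 9² = 100 + 81 = 181
181 = (11,5)_16 → 11² + 5² = 121 + 25 = 146
146 = (9,2)_16 → 9² + 2² = 81 + 4 = 85

85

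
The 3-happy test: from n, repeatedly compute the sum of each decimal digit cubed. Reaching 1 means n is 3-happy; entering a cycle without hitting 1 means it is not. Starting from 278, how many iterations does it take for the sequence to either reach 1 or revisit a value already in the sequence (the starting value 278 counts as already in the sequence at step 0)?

278 → 2³ + 7³ + 8³ = 8 + 343 + 512 = 863
863 → 8³ + 6³ + 3³ = 512 + 216 + 27 = 755
755 → 7³ + 5³ + 5³ = 343 + 125 + 125 = 593
593 → 5³ + 9³ + 3³ = 125 + 729 + 27 = 881
881 → 8³ + 8³ + 1³ = 512 + 512 + 1 = 1025
1025 → 1³ + 0³ + 2³ + 5³ = 1 + 0 + 8 + 125 = 134
134 → 1³ + 3³ + 4³ = 1 + 27 + 64 = 92
92 → 9³ + 2³ = 729 + 8 = 737
737 → 7³ + 3³ + 7³ = 343 + 27 + 343 = 713
713 → 7³ + 1³ + 3³ = 343 + 1 + 27 = 371
371 → 3³ + 7³ + 1³ = 27 + 343 + 1 = 371  — 371 repeats.
That took 11 steps.

11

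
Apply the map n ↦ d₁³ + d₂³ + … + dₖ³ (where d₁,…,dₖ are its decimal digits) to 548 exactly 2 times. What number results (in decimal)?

548 → 5³ + 4³ + 8³ = 701
701 → 7³ + 0³ + 1³ = 344

344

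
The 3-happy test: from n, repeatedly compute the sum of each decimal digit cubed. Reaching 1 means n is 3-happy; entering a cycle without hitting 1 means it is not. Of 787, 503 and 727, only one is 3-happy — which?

787: 787 → 1198 → 1243 → 100 → 1  — reaches 1 (3-happy)
503: 503 → 152 → 134 → 92 → 737 → 713 → 371 → 371  — repeats 371 (not 3-happy)
727: 727 → 694 → 1009 → 730 → 370 → 370  — repeats 370 (not 3-happy)

787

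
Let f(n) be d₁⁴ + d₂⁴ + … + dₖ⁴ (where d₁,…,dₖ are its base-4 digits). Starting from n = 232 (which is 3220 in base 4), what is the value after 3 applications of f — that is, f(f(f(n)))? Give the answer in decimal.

232 = (3,2,2,0)_4 → 3⁴ + 2⁴ + 2⁴ + 0⁴ = 81 + 16 + 16 + 0 = 113
113 = (1,3,0,1)_4 → 1⁴ + 3⁴ + 0⁴ + 1⁴ = 1 + 81 + 0 + 1 = 83
83 = (1,1,0,3)_4 → 1⁴ + 1⁴ + 0⁴ + 3⁴ = 1 + 1 + 0 + 81 = 83

83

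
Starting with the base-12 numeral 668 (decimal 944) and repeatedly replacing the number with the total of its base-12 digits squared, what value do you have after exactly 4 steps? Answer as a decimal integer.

5

944 = (6,6,8)_12 → 6² + 6² + 8² = 36 + 36 + 64 = 136
136 = (11,4)_12 → 11² + 4² = 121 + 16 = 137
137 = (11,5)_12 → 11² + 5² = 121 + 25 = 146
146 = (1,0,2)_12 → 1² + 0² + 2² = 1 + 0 + 4 = 5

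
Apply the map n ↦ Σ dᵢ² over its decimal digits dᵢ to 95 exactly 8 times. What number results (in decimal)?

4

95 → 9² + 5² = 81 + 25 = 106
106 → 1² + 0² + 6² = 1 + 0 + 36 = 37
37 → 3² + 7² = 9 + 49 = 58
58 → 5² + 8² = 25 + 64 = 89
89 → 8² + 9² = 64 + 81 = 145
145 → 1² + 4² + 5² = 1 + 16 + 25 = 42
42 → 4² + 2² = 16 + 4 = 20
20 → 2² + 0² = 4 + 0 = 4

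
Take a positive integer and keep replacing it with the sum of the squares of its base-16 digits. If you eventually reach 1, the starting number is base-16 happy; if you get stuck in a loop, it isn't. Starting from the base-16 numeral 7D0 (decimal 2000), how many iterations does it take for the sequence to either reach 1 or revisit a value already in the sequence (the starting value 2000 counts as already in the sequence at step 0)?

2000 = (7,13,0)_16 → 7² + 13² + 0² = 218
218 = (13,10)_16 → 13² + 10² = 269
269 = (1,0,13)_16 → 1² + 0² + 13² = 170
170 = (10,10)_16 → 10² + 10² = 200
200 = (12,8)_16 → 12² + 8² = 208
208 = (13,0)_16 → 13² + 0² = 169
169 = (10,9)_16 → 10² + 9² = 181
181 = (11,5)_16 → 11² + 5² = 146
146 = (9,2)_16 → 9² + 2² = 85
85 = (5,5)_16 → 5² + 5² = 50
50 = (3,2)_16 → 3² + 2² = 13
13 = (13)_16 → 13² = 169  — 169 repeats.
That took 12 steps.

12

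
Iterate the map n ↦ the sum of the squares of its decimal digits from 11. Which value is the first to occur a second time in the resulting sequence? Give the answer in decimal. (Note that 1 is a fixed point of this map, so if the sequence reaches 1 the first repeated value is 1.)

11 → 1² + 1² = 2
2 → 2² = 4
4 → 4² = 16
16 → 1² + 6² = 37
37 → 3² + 7² = 58
58 → 5² + 8² = 89
89 → 8² + 9² = 145
145 → 1² + 4² + 5² = 42
42 → 4² + 2² = 20
20 → 2² + 0² = 4  — 4 already appeared earlier.

4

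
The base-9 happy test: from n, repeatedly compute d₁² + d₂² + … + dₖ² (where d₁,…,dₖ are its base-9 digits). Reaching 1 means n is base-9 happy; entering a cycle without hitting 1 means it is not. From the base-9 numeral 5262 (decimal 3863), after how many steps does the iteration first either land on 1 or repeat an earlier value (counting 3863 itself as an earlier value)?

3863 = (5,2,6,2)_9 → 5² + 2² + 6² + 2² = 25 + 4 + 36 + 4 = 69
69 = (7,6)_9 → 7² + 6² = 49 + 36 = 85
85 = (1,0,4)_9 → 1² + 0² + 4² = 1 + 0 + 16 = 17
17 = (1,8)_9 → 1² + 8² = 1 + 64 = 65
65 = (7,2)_9 → 7² + 2² = 49 + 4 = 53
53 = (5,8)_9 → 5² + 8² = 25 + 64 = 89
89 = (1,0,8)_9 → 1² + 0² + 8² = 1 + 0 + 64 = 65  — 65 repeats.
That took 7 steps.

7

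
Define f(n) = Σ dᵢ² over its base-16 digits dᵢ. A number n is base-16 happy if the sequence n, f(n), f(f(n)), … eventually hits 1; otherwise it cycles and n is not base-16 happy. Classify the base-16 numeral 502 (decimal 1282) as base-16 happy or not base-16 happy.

not base-16 happy

1282 = (5,0,2)_16 → 5² + 0² + 2² = 29
29 = (1,13)_16 → 1² + 13² = 170
170 = (10,10)_16 → 10² + 10² = 200
200 = (12,8)_16 → 12² + 8² = 208
208 = (13,0)_16 → 13² + 0² = 169
169 = (10,9)_16 → 10² + 9² = 181
181 = (11,5)_16 → 11² + 5² = 146
146 = (9,2)_16 → 9² + 2² = 85
85 = (5,5)_16 → 5² + 5² = 50
50 = (3,2)_16 → 3² + 2² = 13
13 = (13)_16 → 13² = 169  — 169 already seen; the sequence cycles without reaching 1.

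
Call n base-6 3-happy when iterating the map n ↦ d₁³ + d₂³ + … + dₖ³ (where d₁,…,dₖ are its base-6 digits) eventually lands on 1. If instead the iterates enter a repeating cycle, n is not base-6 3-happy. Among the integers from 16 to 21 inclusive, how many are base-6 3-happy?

2

16: 16 → 72 → 8 → 9 → 28 → 128 → 62 → 73 → 9  (repeats 9)
17: 17 → 133 → 92 → 43 → 3 → 27 → 91 → 36 → 1  (reaches 1)
18: 18 → 27 → 91 → 36 → 1  (reaches 1)
19: 19 → 28 → 128 → 62 → 73 → 9 → 28  (repeats 28)
20: 20 → 35 → 250 → 190 → 190  (repeats 190)
21: 21 → 54 → 28 → 128 → 62 → 73 → 9 → 28  (repeats 28)
base-6 3-happy: 17, 18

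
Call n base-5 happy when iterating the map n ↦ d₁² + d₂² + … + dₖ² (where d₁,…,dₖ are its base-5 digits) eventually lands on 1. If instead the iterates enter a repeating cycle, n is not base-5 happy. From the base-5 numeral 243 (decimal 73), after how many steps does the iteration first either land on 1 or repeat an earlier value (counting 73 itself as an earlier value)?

4

73 = (2,4,3)_5 → 2² + 4² + 3² = 4 + 16 + 9 = 29
29 = (1,0,4)_5 → 1² + 0² + 4² = 1 + 0 + 16 = 17
17 = (3,2)_5 → 3² + 2² = 9 + 4 = 13
13 = (2,3)_5 → 2² + 3² = 4 + 9 = 13  — 13 repeats.
That took 4 steps.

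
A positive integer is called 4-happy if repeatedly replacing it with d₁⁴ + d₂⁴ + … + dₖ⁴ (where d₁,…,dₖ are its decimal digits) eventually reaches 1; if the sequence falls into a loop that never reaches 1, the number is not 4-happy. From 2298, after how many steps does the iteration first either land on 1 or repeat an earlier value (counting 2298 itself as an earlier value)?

9

2298 → 10689
10689 → 11954
11954 → 7444
7444 → 3169
3169 → 7939
7939 → 15604
15604 → 2178
2178 → 6514
6514 → 2178  — 2178 repeats.
That took 9 steps.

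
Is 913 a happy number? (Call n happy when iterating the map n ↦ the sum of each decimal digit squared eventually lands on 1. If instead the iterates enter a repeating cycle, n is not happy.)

913 → 9² + 1² + 3² = 91
91 → 9² + 1² = 82
82 → 8² + 2² = 68
68 → 6² + 8² = 100
100 → 1² + 0² + 0² = 1  — reached 1.

happy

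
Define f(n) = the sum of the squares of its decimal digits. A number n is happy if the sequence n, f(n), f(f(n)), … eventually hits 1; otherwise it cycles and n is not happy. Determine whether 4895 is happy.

not happy

4895 → 4² + 8² + 9² + 5² = 16 + 64 + 81 + 25 = 186
186 → 1² + 8² + 6² = 1 + 64 + 36 = 101
101 → 1² + 0² + 1² = 1 + 0 + 1 = 2
2 → 2² = 4
4 → 4² = 16
16 → 1² + 6² = 1 + 36 = 37
37 → 3² + 7² = 9 + 49 = 58
58 → 5² + 8² = 25 + 64 = 89
89 → 8² + 9² = 64 + 81 = 145
145 → 1² + 4² + 5² = 1 + 16 + 25 = 42
42 → 4² + 2² = 16 + 4 = 20
20 → 2² + 0² = 4 + 0 = 4  — 4 already seen; the sequence cycles without reaching 1.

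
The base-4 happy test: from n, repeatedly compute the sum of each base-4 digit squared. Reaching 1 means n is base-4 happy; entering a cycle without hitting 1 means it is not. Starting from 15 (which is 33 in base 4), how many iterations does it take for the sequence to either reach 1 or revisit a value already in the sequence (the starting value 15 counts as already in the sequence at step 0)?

15 = (3,3)_4 → 3² + 3² = 9 + 9 = 18
18 = (1,0,2)_4 → 1² + 0² + 2² = 1 + 0 + 4 = 5
5 = (1,1)_4 → 1² + 1² = 1 + 1 = 2
2 = (2)_4 → 2² = 4
4 = (1,0)_4 → 1² + 0² = 1 + 0 = 1  — reached 1.
That took 5 steps.

5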